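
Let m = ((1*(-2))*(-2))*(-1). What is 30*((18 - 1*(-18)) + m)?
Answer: 960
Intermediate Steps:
m = -4 (m = -2*(-2)*(-1) = 4*(-1) = -4)
30*((18 - 1*(-18)) + m) = 30*((18 - 1*(-18)) - 4) = 30*((18 + 18) - 4) = 30*(36 - 4) = 30*32 = 960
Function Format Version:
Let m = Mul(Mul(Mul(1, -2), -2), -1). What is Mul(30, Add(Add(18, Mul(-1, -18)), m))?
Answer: 960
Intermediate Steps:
m = -4 (m = Mul(Mul(-2, -2), -1) = Mul(4, -1) = -4)
Mul(30, Add(Add(18, Mul(-1, -18)), m)) = Mul(30, Add(Add(18, Mul(-1, -18)), -4)) = Mul(30, Add(Add(18, 18), -4)) = Mul(30, Add(36, -4)) = Mul(30, 32) = 960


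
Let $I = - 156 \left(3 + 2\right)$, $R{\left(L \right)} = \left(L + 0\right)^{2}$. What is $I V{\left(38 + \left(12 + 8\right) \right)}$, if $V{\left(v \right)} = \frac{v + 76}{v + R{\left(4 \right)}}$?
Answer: $- \frac{52260}{37} \approx -1412.4$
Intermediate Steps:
$R{\left(L \right)} = L^{2}$
$V{\left(v \right)} = \frac{76 + v}{16 + v}$ ($V{\left(v \right)} = \frac{v + 76}{v + 4^{2}} = \frac{76 + v}{v + 16} = \frac{76 + v}{16 + v}$)
$I = -780$ ($I = \left(-156\right) 5 = -780$)
$I V{\left(38 + \left(12 + 8\right) \right)} = - 780 \frac{76 + \left(38 + \left(12 + 8\right)\right)}{16 + \left(38 + \left(12 + 8\right)\right)} = - 780 \frac{76 + \left(38 + 20\right)}{16 + \left(38 + 20\right)} = - 780 \frac{76 + 58}{16 + 58} = - 780 \cdot \frac{1}{74} \cdot 134 = \left(-780\right) \frac{67}{37} = - \frac{52260}{37}$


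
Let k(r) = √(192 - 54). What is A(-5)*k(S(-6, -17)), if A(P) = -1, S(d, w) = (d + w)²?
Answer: -√138 ≈ -11.747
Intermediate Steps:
k(r) = √138
A(-5)*k(S(-6, -17)) = -√138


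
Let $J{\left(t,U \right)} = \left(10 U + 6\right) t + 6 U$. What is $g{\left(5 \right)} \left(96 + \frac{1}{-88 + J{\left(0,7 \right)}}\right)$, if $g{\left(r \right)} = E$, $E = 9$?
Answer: $\frac{39735}{46} \approx 863.8$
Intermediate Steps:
$g{\left(r \right)} = 9$
$J{\left(t,U \right)} = 6 U + t \left(6 + 10 U\right)$ ($J{\left(t,U \right)} = \left(6 + 10 U\right) t + 6 U = t \left(6 + 10 U\right) + 6 U = 6 U + t \left(6 + 10 U\right)$)
$g{\left(5 \right)} \left(96 + \frac{1}{-88 + J{\left(0,7 \right)}}\right) = 9 \left(96 + \frac{1}{-88 + \left(6 \cdot 7 + 6 \cdot 0 + 10 \cdot 7 \cdot 0\right)}\right) = 9 \left(96 + \frac{1}{-88 + \left(42 + 0 + 0\right)}\right) = 9 \left(96 + \frac{1}{-88 + 42}\right) = 9 \left(96 + \frac{1}{-46}\right) = 9 \left(96 - \frac{1}{46}\right) = 9 \cdot \frac{4415}{46} = \frac{39735}{46}$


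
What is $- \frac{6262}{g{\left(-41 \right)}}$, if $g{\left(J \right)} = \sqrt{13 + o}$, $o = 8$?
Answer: $- \frac{6262 \sqrt{21}}{21} \approx -1366.5$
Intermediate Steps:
$g{\left(J \right)} = \sqrt{21}$ ($g{\left(J \right)} = \sqrt{13 + 8} = \sqrt{21}$)
$- \frac{6262}{g{\left(-41 \right)}} = - \frac{6262}{\sqrt{21}} = - 6262 \frac{\sqrt{21}}{21} = - \frac{6262 \sqrt{21}}{21}$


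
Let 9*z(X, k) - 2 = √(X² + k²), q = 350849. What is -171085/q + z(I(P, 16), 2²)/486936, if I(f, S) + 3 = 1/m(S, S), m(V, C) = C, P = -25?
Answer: -374883154171/768784538988 + √6305/70118784 ≈ -0.48763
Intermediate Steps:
I(f, S) = -3 + 1/S
z(X, k) = 2/9 + √(X² + k²)/9
-171085/q + z(I(P, 16), 2²)/486936 = -171085/350849 + (2/9 + √((-3 + 1/16)² + (2²)²)/9)/486936 = -171085*1/350849 + (2/9 + √((-3 + 1/16)² + 4²)/9)*(1/486936) = -171085/350849 + (2/9 + √((-47/16)² + 16)/9)*(1/486936) = -171085/350849 + (2/9 + √(2209/256 + 16)/9)*(1/486936) = -171085/350849 + (2/9 + √(6305/256)/9)*(1/486936) = -171085/350849 + (2/9 + (√6305/16)/9)*(1/486936) = -171085/350849 + (2/9 + √6305/144)*(1/486936) = -171085/350849 + (1/2191212 + √6305/70118784) = -374883154171/768784538988 + √6305/70118784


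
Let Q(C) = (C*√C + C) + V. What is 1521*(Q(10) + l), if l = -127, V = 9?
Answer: -164268 + 15210*√10 ≈ -1.1617e+5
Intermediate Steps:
Q(C) = 9 + C + C^(3/2) (Q(C) = (C*√C + C) + 9 = (C^(3/2) + C) + 9 = (C + C^(3/2)) + 9 = 9 + C + C^(3/2))
1521*(Q(10) + l) = 1521*((9 + 10 + 10^(3/2)) - 127) = 1521*((9 + 10 + 10*√10) - 127) = 1521*((19 + 10*√10) - 127) = 1521*(-108 + 10*√10) = -164268 + 15210*√10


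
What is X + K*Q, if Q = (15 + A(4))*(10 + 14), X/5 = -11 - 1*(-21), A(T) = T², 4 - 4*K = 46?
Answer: -7762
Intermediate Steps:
K = -21/2 (K = 1 - ¼*46 = 1 - 23/2 = -21/2 ≈ -10.500)
X = 50 (X = 5*(-11 - 1*(-21)) = 5*(-11 + 21) = 5*10 = 50)
Q = 744 (Q = (15 + 4²)*(10 + 14) = (15 + 16)*24 = 31*24 = 744)
X + K*Q = 50 - 21/2*744 = 50 - 7812 = -7762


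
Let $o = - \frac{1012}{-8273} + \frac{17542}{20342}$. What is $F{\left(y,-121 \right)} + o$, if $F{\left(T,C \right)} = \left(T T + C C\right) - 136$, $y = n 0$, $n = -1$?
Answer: $\frac{174371640350}{12020669} \approx 14506.0$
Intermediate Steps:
$y = 0$ ($y = \left(-1\right) 0 = 0$)
$F{\left(T,C \right)} = -136 + C^{2} + T^{2}$ ($F{\left(T,C \right)} = \left(T^{2} + C^{2}\right) - 136 = \left(C^{2} + T^{2}\right) - 136 = -136 + C^{2} + T^{2}$)
$o = \frac{11836505}{12020669}$ ($o = \left(-1012\right) \left(- \frac{1}{8273}\right) + 17542 \cdot \frac{1}{20342} = \frac{1012}{8273} + \frac{1253}{1453} = \frac{11836505}{12020669} \approx 0.98468$)
$F{\left(y,-121 \right)} + o = \left(-136 + \left(-121\right)^{2} + 0^{2}\right) + \frac{11836505}{12020669} = \left(-136 + 14641 + 0\right) + \frac{11836505}{12020669} = 14505 + \frac{11836505}{12020669} = \frac{174371640350}{12020669}$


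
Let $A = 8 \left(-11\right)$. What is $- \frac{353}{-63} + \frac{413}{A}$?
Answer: $\frac{5045}{5544} \approx 0.90999$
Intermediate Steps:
$A = -88$
$- \frac{353}{-63} + \frac{413}{A} = - \frac{353}{-63} + \frac{413}{-88} = \left(-353\right) \left(- \frac{1}{63}\right) + 413 \left(- \frac{1}{88}\right) = \frac{353}{63} - \frac{413}{88} = \frac{5045}{5544}$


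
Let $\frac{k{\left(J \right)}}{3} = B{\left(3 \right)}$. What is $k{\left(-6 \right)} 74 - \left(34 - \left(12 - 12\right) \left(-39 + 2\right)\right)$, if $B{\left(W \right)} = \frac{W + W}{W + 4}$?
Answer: $\frac{1094}{7} \approx 156.29$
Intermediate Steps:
$B{\left(W \right)} = \frac{2 W}{4 + W}$
$k{\left(J \right)} = \frac{18}{7}$ ($k{\left(J \right)} = 3 \cdot 2 \cdot 3 \frac{1}{4 + 3} = 3 \cdot 2 \cdot 3 \cdot \frac{1}{7} = 3 \cdot \frac{6}{7} = \frac{18}{7}$)
$k{\left(-6 \right)} 74 - \left(34 - \left(12 - 12\right) \left(-39 + 2\right)\right) = \frac{18}{7} \cdot 74 - \left(34 - \left(12 - 12\right) \left(-39 + 2\right)\right) = \frac{1332}{7} + \left(0 \left(-37\right) - 34\right) = \frac{1332}{7} + \left(0 - 34\right) = \frac{1332}{7} - 34 = \frac{1094}{7}$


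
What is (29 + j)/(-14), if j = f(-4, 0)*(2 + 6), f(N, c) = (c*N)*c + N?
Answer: 3/14 ≈ 0.21429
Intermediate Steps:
f(N, c) = N + N*c² (f(N, c) = (N*c)*c + N = N*c² + N = N + N*c²)
j = -32 (j = (-4*(1 + 0²))*(2 + 6) = -4*(1 + 0)*8 = -4*1*8 = -4*8 = -32)
(29 + j)/(-14) = (29 - 32)/(-14) = -1/14*(-3) = 3/14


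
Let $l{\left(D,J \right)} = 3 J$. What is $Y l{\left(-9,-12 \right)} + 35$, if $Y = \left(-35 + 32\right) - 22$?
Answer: $935$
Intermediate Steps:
$Y = -25$ ($Y = -3 - 22 = -25$)
$Y l{\left(-9,-12 \right)} + 35 = - 25 \cdot 3 \left(-12\right) + 35 = \left(-25\right) \left(-36\right) + 35 = 900 + 35 = 935$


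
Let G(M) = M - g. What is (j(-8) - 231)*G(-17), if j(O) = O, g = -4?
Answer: 3107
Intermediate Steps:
G(M) = 4 + M (G(M) = M - 1*(-4) = M + 4 = 4 + M)
(j(-8) - 231)*G(-17) = (-8 - 231)*(4 - 17) = -239*(-13) = 3107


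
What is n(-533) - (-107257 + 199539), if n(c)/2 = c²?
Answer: 475896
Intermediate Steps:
n(c) = 2*c²
n(-533) - (-107257 + 199539) = 2*(-533)² - (-107257 + 199539) = 2*284089 - 1*92282 = 568178 - 92282 = 475896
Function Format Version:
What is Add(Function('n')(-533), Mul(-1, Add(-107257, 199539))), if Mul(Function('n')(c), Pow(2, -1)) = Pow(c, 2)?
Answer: 475896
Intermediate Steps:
Function('n')(c) = Mul(2, Pow(c, 2))
Add(Function('n')(-533), Mul(-1, Add(-107257, 199539))) = Add(Mul(2, Pow(-533, 2)), Mul(-1, Add(-107257, 199539))) = Add(Mul(2, 284089), Mul(-1, 92282)) = Add(568178, -92282) = 475896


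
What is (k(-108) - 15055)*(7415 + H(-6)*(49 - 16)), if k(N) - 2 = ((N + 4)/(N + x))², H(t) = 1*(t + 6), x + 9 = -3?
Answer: -5022559148/45 ≈ -1.1161e+8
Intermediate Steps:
x = -12 (x = -9 - 3 = -12)
H(t) = 6 + t (H(t) = 1*(6 + t) = 6 + t)
k(N) = 2 + (4 + N)²/(-12 + N)² (k(N) = 2 + ((N + 4)/(N - 12))² = 2 + ((4 + N)/(-12 + N))² = 2 + (4 + N)²/(-12 + N)²)
(k(-108) - 15055)*(7415 + H(-6)*(49 - 16)) = ((2 + (4 - 108)²/(-12 - 108)²) - 15055)*(7415 + (6 - 6)*(49 - 16)) = ((2 + (-104)²/(-120)²) - 15055)*(7415 + 0*33) = ((2 + (1/14400)*10816) - 15055)*(7415 + 0) = ((2 + 169/225) - 15055)*7415 = (619/225 - 15055)*7415 = -3386756/225*7415 = -5022559148/45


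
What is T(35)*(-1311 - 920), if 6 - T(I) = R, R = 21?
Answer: 33465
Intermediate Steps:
T(I) = -15 (T(I) = 6 - 1*21 = 6 - 21 = -15)
T(35)*(-1311 - 920) = -15*(-1311 - 920) = -15*(-2231) = 33465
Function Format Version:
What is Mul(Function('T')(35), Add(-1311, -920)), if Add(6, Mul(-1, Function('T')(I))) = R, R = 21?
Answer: 33465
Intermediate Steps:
Function('T')(I) = -15 (Function('T')(I) = Add(6, Mul(-1, 21)) = Add(6, -21) = -15)
Mul(Function('T')(35), Add(-1311, -920)) = Mul(-15, Add(-1311, -920)) = Mul(-15, -2231) = 33465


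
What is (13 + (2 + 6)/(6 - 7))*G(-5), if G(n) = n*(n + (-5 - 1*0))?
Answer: 250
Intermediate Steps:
G(n) = n*(-5 + n) (G(n) = n*(n + (-5 + 0)) = n*(n - 5) = n*(-5 + n))
(13 + (2 + 6)/(6 - 7))*G(-5) = (13 + (2 + 6)/(6 - 7))*(-5*(-5 - 5)) = (13 + 8/(-1))*(-5*(-10)) = (13 + 8*(-1))*50 = (13 - 8)*50 = 5*50 = 250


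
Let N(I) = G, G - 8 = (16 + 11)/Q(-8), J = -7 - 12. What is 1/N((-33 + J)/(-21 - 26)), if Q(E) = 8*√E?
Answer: 4096/33497 + 432*I*√2/33497 ≈ 0.12228 + 0.018239*I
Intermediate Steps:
J = -19
G = 8 - 27*I*√2/32 (G = 8 + (16 + 11)/((8*√(-8))) = 8 + 27/((8*(2*I*√2))) = 8 + 27/((16*I*√2)) = 8 + 27*(-I*√2/32) = 8 - 27*I*√2/32 ≈ 8.0 - 1.1932*I)
N(I) = 8 - 27*I*√2/32
1/N((-33 + J)/(-21 - 26)) = 1/(8 - 27*I*√2/32)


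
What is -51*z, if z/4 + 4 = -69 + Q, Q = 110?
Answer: -7548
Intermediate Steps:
z = 148 (z = -16 + 4*(-69 + 110) = -16 + 4*41 = -16 + 164 = 148)
-51*z = -51*148 = -7548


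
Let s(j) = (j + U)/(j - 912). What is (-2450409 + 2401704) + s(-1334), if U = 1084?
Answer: -54695590/1123 ≈ -48705.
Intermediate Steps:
s(j) = (1084 + j)/(-912 + j) (s(j) = (j + 1084)/(j - 912) = (1084 + j)/(-912 + j))
(-2450409 + 2401704) + s(-1334) = (-2450409 + 2401704) + (1084 - 1334)/(-912 - 1334) = -48705 - 250/(-2246) = -48705 - 1/2246*(-250) = -48705 + 125/1123 = -54695590/1123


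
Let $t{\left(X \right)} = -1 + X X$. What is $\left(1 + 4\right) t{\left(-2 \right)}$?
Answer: $15$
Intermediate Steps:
$t{\left(X \right)} = -1 + X^{2}$
$\left(1 + 4\right) t{\left(-2 \right)} = \left(1 + 4\right) \left(-1 + \left(-2\right)^{2}\right) = 5 \left(-1 + 4\right) = 5 \cdot 3 = 15$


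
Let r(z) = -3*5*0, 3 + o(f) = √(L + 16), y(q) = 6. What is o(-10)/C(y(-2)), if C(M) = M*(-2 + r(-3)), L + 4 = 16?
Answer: ¼ - √7/6 ≈ -0.19096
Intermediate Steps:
L = 12 (L = -4 + 16 = 12)
o(f) = -3 + 2*√7 (o(f) = -3 + √(12 + 16) = -3 + √28 = -3 + 2*√7)
r(z) = 0 (r(z) = -15*0 = 0)
C(M) = -2*M (C(M) = M*(-2 + 0) = M*(-2) = -2*M)
o(-10)/C(y(-2)) = (-3 + 2*√7)/((-2*6)) = (-3 + 2*√7)/(-12) = (-3 + 2*√7)*(-1/12) = ¼ - √7/6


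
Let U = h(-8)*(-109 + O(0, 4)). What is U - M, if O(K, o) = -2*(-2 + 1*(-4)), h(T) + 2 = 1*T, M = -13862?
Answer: 14832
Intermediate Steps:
h(T) = -2 + T (h(T) = -2 + 1*T = -2 + T)
O(K, o) = 12 (O(K, o) = -2*(-2 - 4) = -2*(-6) = 12)
U = 970 (U = (-2 - 8)*(-109 + 12) = -10*(-97) = 970)
U - M = 970 - 1*(-13862) = 970 + 13862 = 14832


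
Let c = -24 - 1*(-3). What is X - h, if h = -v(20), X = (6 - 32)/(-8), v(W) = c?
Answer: -71/4 ≈ -17.750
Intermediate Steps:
c = -21 (c = -24 + 3 = -21)
v(W) = -21
X = 13/4 (X = -26*(-⅛) = 13/4 ≈ 3.2500)
h = 21 (h = -1*(-21) = 21)
X - h = 13/4 - 1*21 = 13/4 - 21 = -71/4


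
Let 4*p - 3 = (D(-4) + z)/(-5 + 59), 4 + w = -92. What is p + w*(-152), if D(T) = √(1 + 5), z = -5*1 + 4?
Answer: 3152033/216 + √6/216 ≈ 14593.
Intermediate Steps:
w = -96 (w = -4 - 92 = -96)
z = -1 (z = -5 + 4 = -1)
D(T) = √6
p = 161/216 + √6/216 (p = ¾ + ((√6 - 1)/(-5 + 59))/4 = ¾ + ((-1 + √6)/54)/4 = ¾ + ((-1 + √6)*(1/54))/4 = ¾ + (-1/54 + √6/54)/4 = ¾ + (-1/216 + √6/216) = 161/216 + √6/216 ≈ 0.75671)
p + w*(-152) = (161/216 + √6/216) - 96*(-152) = (161/216 + √6/216) + 14592 = 3152033/216 + √6/216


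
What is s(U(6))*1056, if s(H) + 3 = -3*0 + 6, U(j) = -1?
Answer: 3168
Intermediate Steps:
s(H) = 3 (s(H) = -3 + (-3*0 + 6) = -3 + (0 + 6) = -3 + 6 = 3)
s(U(6))*1056 = 3*1056 = 3168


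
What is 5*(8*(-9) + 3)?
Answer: -345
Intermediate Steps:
5*(8*(-9) + 3) = 5*(-72 + 3) = 5*(-69) = -345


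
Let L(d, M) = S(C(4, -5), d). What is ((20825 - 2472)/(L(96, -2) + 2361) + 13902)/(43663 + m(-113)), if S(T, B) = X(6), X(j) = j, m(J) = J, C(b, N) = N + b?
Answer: 32924387/103082850 ≈ 0.31940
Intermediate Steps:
S(T, B) = 6
L(d, M) = 6
((20825 - 2472)/(L(96, -2) + 2361) + 13902)/(43663 + m(-113)) = ((20825 - 2472)/(6 + 2361) + 13902)/(43663 - 113) = (18353/2367 + 13902)/43550 = (18353*(1/2367) + 13902)*(1/43550) = (18353/2367 + 13902)*(1/43550) = (32924387/2367)*(1/43550) = 32924387/103082850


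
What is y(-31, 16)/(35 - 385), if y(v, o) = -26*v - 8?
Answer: -57/25 ≈ -2.2800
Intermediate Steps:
y(v, o) = -8 - 26*v
y(-31, 16)/(35 - 385) = (-8 - 26*(-31))/(35 - 385) = (-8 + 806)/(-350) = 798*(-1/350) = -57/25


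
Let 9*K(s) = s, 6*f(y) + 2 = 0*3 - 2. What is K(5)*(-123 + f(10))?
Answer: -1855/27 ≈ -68.704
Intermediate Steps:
f(y) = -⅔ (f(y) = -⅓ + (0*3 - 2)/6 = -⅓ + (0 - 2)/6 = -⅓ + (⅙)*(-2) = -⅓ - ⅓ = -⅔)
K(s) = s/9
K(5)*(-123 + f(10)) = ((⅑)*5)*(-123 - ⅔) = (5/9)*(-371/3) = -1855/27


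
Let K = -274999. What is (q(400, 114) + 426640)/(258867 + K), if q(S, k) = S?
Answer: -106760/4033 ≈ -26.472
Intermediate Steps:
(q(400, 114) + 426640)/(258867 + K) = (400 + 426640)/(258867 - 274999) = 427040/(-16132) = 427040*(-1/16132) = -106760/4033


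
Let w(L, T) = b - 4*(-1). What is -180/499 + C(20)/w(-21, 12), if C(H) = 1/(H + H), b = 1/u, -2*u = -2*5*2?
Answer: -29021/81836 ≈ -0.35462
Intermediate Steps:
u = 10 (u = -(-2*5)*2/2 = -(-5)*2 = -½*(-20) = 10)
b = ⅒ (b = 1/10 = ⅒ ≈ 0.10000)
C(H) = 1/(2*H)
w(L, T) = 41/10 (w(L, T) = ⅒ - 4*(-1) = ⅒ + 4 = 41/10)
-180/499 + C(20)/w(-21, 12) = -180/499 + ((½)/20)/(41/10) = -180*1/499 + ((½)*(1/20))*(10/41) = -180/499 + (1/40)*(10/41) = -180/499 + 1/164 = -29021/81836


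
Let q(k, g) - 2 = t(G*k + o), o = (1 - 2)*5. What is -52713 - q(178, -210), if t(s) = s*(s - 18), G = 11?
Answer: -3831770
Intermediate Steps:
o = -5 (o = -1*5 = -5)
t(s) = s*(-18 + s)
q(k, g) = 2 + (-23 + 11*k)*(-5 + 11*k) (q(k, g) = 2 + (11*k - 5)*(-18 + (11*k - 5)) = 2 + (-5 + 11*k)*(-18 + (-5 + 11*k)) = 2 + (-5 + 11*k)*(-23 + 11*k) = 2 + (-23 + 11*k)*(-5 + 11*k))
-52713 - q(178, -210) = -52713 - (117 - 308*178 + 121*178**2) = -52713 - (117 - 54824 + 121*31684) = -52713 - (117 - 54824 + 3833764) = -52713 - 1*3779057 = -52713 - 3779057 = -3831770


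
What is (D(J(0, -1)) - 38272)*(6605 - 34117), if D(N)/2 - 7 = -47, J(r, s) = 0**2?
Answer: 1055140224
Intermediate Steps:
J(r, s) = 0
D(N) = -80 (D(N) = 14 + 2*(-47) = 14 - 94 = -80)
(D(J(0, -1)) - 38272)*(6605 - 34117) = (-80 - 38272)*(6605 - 34117) = -38352*(-27512) = 1055140224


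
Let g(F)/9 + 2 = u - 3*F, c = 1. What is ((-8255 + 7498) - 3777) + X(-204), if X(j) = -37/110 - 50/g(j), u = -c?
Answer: -2733802237/602910 ≈ -4534.3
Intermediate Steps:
u = -1 (u = -1*1 = -1)
g(F) = -27 - 27*F (g(F) = -18 + 9*(-1 - 3*F) = -18 + (-9 - 27*F) = -27 - 27*F)
X(j) = -37/110 - 50/(-27 - 27*j)
((-8255 + 7498) - 3777) + X(-204) = ((-8255 + 7498) - 3777) + (4501 - 999*(-204))/(2970*(1 - 204)) = (-757 - 3777) + (1/2970)*(4501 + 203796)/(-203) = -4534 + (1/2970)*(-1/203)*208297 = -4534 - 208297/602910 = -2733802237/602910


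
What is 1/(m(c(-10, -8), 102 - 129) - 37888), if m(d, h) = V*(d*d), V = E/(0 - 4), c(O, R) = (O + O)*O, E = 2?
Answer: -1/57888 ≈ -1.7275e-5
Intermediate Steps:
c(O, R) = 2*O**2 (c(O, R) = (2*O)*O = 2*O**2)
V = -1/2 (V = 2/(0 - 4) = 2/(-4) = 2*(-1/4) = -1/2 ≈ -0.50000)
m(d, h) = -d**2/2 (m(d, h) = -d*d/2 = -d**2/2)
1/(m(c(-10, -8), 102 - 129) - 37888) = 1/(-(2*(-10)**2)**2/2 - 37888) = 1/(-(2*100)**2/2 - 37888) = 1/(-1/2*200**2 - 37888) = 1/(-1/2*40000 - 37888) = 1/(-20000 - 37888) = 1/(-57888) = -1/57888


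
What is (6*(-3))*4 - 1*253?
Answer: -325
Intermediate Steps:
(6*(-3))*4 - 1*253 = -18*4 - 253 = -72 - 253 = -325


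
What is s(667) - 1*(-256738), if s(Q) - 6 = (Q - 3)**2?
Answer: 697640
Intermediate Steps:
s(Q) = 6 + (-3 + Q)**2 (s(Q) = 6 + (Q - 3)**2 = 6 + (-3 + Q)**2)
s(667) - 1*(-256738) = (6 + (-3 + 667)**2) - 1*(-256738) = (6 + 664**2) + 256738 = (6 + 440896) + 256738 = 440902 + 256738 = 697640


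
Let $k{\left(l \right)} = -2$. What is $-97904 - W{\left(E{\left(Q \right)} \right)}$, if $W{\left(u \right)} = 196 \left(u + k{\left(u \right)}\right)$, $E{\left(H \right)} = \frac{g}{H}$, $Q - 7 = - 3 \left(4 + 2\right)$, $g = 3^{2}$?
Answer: $- \frac{1070868}{11} \approx -97352.0$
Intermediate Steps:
$g = 9$
$Q = -11$ ($Q = 7 - 3 \left(4 + 2\right) = 7 - 18 = -11$)
$E{\left(H \right)} = \frac{9}{H}$
$W{\left(u \right)} = -392 + 196 u$ ($W{\left(u \right)} = 196 \left(u - 2\right) = 196 \left(-2 + u\right) = -392 + 196 u$)
$-97904 - W{\left(E{\left(Q \right)} \right)} = -97904 - \left(-392 + 196 \frac{9}{-11}\right) = -97904 - \left(-392 + 196 \cdot 9 \left(- \frac{1}{11}\right)\right) = -97904 - \left(-392 + 196 \left(- \frac{9}{11}\right)\right) = -97904 - \left(-392 - \frac{1764}{11}\right) = -97904 - - \frac{6076}{11} = -97904 + \frac{6076}{11} = - \frac{1070868}{11}$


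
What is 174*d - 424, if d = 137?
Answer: 23414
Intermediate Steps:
174*d - 424 = 174*137 - 424 = 23838 - 424 = 23414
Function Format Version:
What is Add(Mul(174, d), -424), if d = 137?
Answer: 23414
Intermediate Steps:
Add(Mul(174, d), -424) = Add(Mul(174, 137), -424) = Add(23838, -424) = 23414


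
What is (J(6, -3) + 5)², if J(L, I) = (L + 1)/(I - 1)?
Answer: 169/16 ≈ 10.563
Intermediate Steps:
J(L, I) = (1 + L)/(-1 + I)
(J(6, -3) + 5)² = ((1 + 6)/(-1 - 3) + 5)² = (7/(-4) + 5)² = (-¼*7 + 5)² = (-7/4 + 5)² = (13/4)² = 169/16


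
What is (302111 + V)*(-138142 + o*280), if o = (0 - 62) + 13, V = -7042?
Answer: -44809768478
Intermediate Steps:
o = -49 (o = -62 + 13 = -49)
(302111 + V)*(-138142 + o*280) = (302111 - 7042)*(-138142 - 49*280) = 295069*(-138142 - 13720) = 295069*(-151862) = -44809768478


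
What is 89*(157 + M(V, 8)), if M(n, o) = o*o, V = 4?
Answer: 19669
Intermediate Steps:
M(n, o) = o²
89*(157 + M(V, 8)) = 89*(157 + 8²) = 89*(157 + 64) = 89*221 = 19669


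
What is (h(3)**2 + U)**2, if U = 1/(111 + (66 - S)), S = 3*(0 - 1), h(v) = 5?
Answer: 20259001/32400 ≈ 625.28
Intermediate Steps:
S = -3 (S = 3*(-1) = -3)
U = 1/180 (U = 1/(111 + (66 - 1*(-3))) = 1/(111 + (66 + 3)) = 1/(111 + 69) = 1/180 ≈ 0.0055556)
(h(3)**2 + U)**2 = (5**2 + 1/180)**2 = (25 + 1/180)**2 = (4501/180)**2 = 20259001/32400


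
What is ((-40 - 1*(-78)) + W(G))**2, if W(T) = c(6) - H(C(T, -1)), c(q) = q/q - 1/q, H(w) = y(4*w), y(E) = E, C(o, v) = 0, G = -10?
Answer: 54289/36 ≈ 1508.0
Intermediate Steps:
H(w) = 4*w
c(q) = 1 - 1/q
W(T) = 5/6 (W(T) = (-1 + 6)/6 - 4*0 = (1/6)*5 - 1*0 = 5/6 + 0 = 5/6)
((-40 - 1*(-78)) + W(G))**2 = ((-40 - 1*(-78)) + 5/6)**2 = ((-40 + 78) + 5/6)**2 = (38 + 5/6)**2 = (233/6)**2 = 54289/36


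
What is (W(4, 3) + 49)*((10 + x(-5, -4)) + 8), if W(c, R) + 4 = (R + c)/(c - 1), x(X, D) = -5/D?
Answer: 5467/6 ≈ 911.17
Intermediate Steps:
W(c, R) = -4 + (R + c)/(-1 + c) (W(c, R) = -4 + (R + c)/(c - 1) = -4 + (R + c)/(-1 + c))
(W(4, 3) + 49)*((10 + x(-5, -4)) + 8) = ((4 + 3 - 3*4)/(-1 + 4) + 49)*((10 - 5/(-4)) + 8) = ((4 + 3 - 12)/3 + 49)*((10 - 5*(-¼)) + 8) = ((⅓)*(-5) + 49)*((10 + 5/4) + 8) = (-5/3 + 49)*(45/4 + 8) = (142/3)*(77/4) = 5467/6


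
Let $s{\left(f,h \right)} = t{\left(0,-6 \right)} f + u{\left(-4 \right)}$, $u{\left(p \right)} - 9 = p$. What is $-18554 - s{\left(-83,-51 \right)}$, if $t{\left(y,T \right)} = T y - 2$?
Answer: $-18725$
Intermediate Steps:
$u{\left(p \right)} = 9 + p$
$t{\left(y,T \right)} = -2 + T y$
$s{\left(f,h \right)} = 5 - 2 f$ ($s{\left(f,h \right)} = \left(-2 - 0\right) f + \left(9 - 4\right) = \left(-2 + 0\right) f + 5 = - 2 f + 5 = 5 - 2 f$)
$-18554 - s{\left(-83,-51 \right)} = -18554 - \left(5 - -166\right) = -18554 - \left(5 + 166\right) = -18554 - 171 = -18725$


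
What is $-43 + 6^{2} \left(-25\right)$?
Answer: $-943$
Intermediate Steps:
$-43 + 6^{2} \left(-25\right) = -43 + 36 \left(-25\right) = -43 - 900 = -943$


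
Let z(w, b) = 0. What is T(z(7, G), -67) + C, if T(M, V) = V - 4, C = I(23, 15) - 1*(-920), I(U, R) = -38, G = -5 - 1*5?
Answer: 811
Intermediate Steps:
G = -10 (G = -5 - 5 = -10)
C = 882 (C = -38 - 1*(-920) = -38 + 920 = 882)
T(M, V) = -4 + V
T(z(7, G), -67) + C = (-4 - 67) + 882 = -71 + 882 = 811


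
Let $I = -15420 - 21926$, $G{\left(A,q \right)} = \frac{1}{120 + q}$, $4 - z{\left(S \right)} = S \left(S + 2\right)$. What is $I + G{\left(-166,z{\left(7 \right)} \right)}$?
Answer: $- \frac{2278105}{61} \approx -37346.0$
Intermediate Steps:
$z{\left(S \right)} = 4 - S \left(2 + S\right)$ ($z{\left(S \right)} = 4 - S \left(S + 2\right) = 4 - S \left(2 + S\right)$)
$I = -37346$ ($I = -15420 - 21926 = -37346$)
$I + G{\left(-166,z{\left(7 \right)} \right)} = -37346 + \frac{1}{120 - 59} = -37346 + \frac{1}{61} = - \frac{2278105}{61}$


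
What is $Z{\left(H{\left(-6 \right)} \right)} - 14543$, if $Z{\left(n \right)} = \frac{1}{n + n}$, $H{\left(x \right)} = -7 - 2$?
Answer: $- \frac{261775}{18} \approx -14543.0$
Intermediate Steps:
$H{\left(x \right)} = -9$ ($H{\left(x \right)} = -7 - 2 = -9$)
$Z{\left(n \right)} = \frac{1}{2 n}$
$Z{\left(H{\left(-6 \right)} \right)} - 14543 = \frac{1}{2 \left(-9\right)} - 14543 = \frac{1}{2} \left(- \frac{1}{9}\right) - 14543 = - \frac{1}{18} - 14543 = - \frac{261775}{18}$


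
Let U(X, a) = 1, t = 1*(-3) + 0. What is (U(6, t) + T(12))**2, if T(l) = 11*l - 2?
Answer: 17161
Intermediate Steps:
t = -3 (t = -3 + 0 = -3)
T(l) = -2 + 11*l
(U(6, t) + T(12))**2 = (1 + (-2 + 11*12))**2 = (1 + (-2 + 132))**2 = (1 + 130)**2 = 131**2 = 17161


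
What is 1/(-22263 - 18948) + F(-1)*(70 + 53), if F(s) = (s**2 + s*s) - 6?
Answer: -20275813/41211 ≈ -492.00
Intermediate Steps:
F(s) = -6 + 2*s**2 (F(s) = (s**2 + s**2) - 6 = 2*s**2 - 6 = -6 + 2*s**2)
1/(-22263 - 18948) + F(-1)*(70 + 53) = 1/(-22263 - 18948) + (-6 + 2*(-1)**2)*(70 + 53) = 1/(-41211) + (-6 + 2*1)*123 = -1/41211 + (-6 + 2)*123 = -1/41211 - 4*123 = -1/41211 - 492 = -20275813/41211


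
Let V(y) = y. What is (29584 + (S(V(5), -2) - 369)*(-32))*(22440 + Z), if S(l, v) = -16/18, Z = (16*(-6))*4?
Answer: 2740707968/3 ≈ 9.1357e+8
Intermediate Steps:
Z = -384 (Z = -96*4 = -384)
S(l, v) = -8/9 (S(l, v) = -16*1/18 = -8/9)
(29584 + (S(V(5), -2) - 369)*(-32))*(22440 + Z) = (29584 + (-8/9 - 369)*(-32))*(22440 - 384) = (29584 - 3329/9*(-32))*22056 = (29584 + 106528/9)*22056 = (372784/9)*22056 = 2740707968/3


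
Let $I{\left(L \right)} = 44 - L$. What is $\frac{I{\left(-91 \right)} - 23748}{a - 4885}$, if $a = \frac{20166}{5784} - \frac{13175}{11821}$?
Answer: $\frac{269080619172}{55639714259} \approx 4.8361$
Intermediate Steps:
$a = \frac{27029681}{11395444}$ ($a = 20166 \cdot \frac{1}{5784} - \frac{13175}{11821} = \frac{3361}{964} - \frac{13175}{11821} = \frac{27029681}{11395444} \approx 2.372$)
$\frac{I{\left(-91 \right)} - 23748}{a - 4885} = \frac{\left(44 - -91\right) - 23748}{\frac{27029681}{11395444} - 4885} = \frac{\left(44 + 91\right) - 23748}{- \frac{55639714259}{11395444}} = \left(135 - 23748\right) \left(- \frac{11395444}{55639714259}\right) = \left(-23613\right) \left(- \frac{11395444}{55639714259}\right) = \frac{269080619172}{55639714259}$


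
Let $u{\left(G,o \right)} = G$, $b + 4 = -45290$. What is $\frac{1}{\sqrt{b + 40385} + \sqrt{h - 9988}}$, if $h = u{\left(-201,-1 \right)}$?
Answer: $- \frac{i}{\sqrt{4909} + \sqrt{10189}} \approx - 0.0058478 i$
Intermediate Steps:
$b = -45294$ ($b = -4 - 45290 = -45294$)
$h = -201$
$\frac{1}{\sqrt{b + 40385} + \sqrt{h - 9988}} = \frac{1}{\sqrt{-45294 + 40385} + \sqrt{-201 - 9988}} = \frac{1}{\sqrt{-4909} + \sqrt{-10189}} = \frac{1}{i \sqrt{4909} + i \sqrt{10189}}$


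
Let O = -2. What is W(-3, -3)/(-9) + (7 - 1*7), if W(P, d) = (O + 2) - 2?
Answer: 2/9 ≈ 0.22222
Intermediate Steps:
W(P, d) = -2 (W(P, d) = (-2 + 2) - 2 = 0 - 2 = -2)
W(-3, -3)/(-9) + (7 - 1*7) = -2/(-9) + (7 - 1*7) = -2*(-1/9) + (7 - 7) = 2/9 + 0 = 2/9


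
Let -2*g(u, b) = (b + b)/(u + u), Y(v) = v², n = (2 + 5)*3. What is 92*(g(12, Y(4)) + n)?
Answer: 5612/3 ≈ 1870.7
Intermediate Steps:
n = 21 (n = 7*3 = 21)
g(u, b) = -b/(2*u) (g(u, b) = -(b + b)/(2*(u + u)) = -2*b/(2*(2*u)) = -2*b*1/(2*u)/2 = -b/(2*u))
92*(g(12, Y(4)) + n) = 92*(-½*4²/12 + 21) = 92*(-½*16*1/12 + 21) = 92*(-⅔ + 21) = 92*(61/3) = 5612/3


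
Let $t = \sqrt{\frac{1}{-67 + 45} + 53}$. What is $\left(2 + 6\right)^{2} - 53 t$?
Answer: $64 - \frac{53 \sqrt{25630}}{22} \approx -321.68$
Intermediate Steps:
$t = \frac{\sqrt{25630}}{22}$ ($t = \sqrt{\frac{1}{-22} + 53} = \sqrt{- \frac{1}{22} + 53} = \sqrt{\frac{1165}{22}} = \frac{\sqrt{25630}}{22} \approx 7.277$)
$\left(2 + 6\right)^{2} - 53 t = \left(2 + 6\right)^{2} - 53 \frac{\sqrt{25630}}{22} = 8^{2} - \frac{53 \sqrt{25630}}{22} = 64 - \frac{53 \sqrt{25630}}{22}$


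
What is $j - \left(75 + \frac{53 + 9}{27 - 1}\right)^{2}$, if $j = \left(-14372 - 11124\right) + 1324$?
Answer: $- \frac{5097104}{169} \approx -30160.0$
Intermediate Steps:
$j = -24172$ ($j = -25496 + 1324 = -24172$)
$j - \left(75 + \frac{53 + 9}{27 - 1}\right)^{2} = -24172 - \left(75 + \frac{53 + 9}{27 - 1}\right)^{2} = -24172 - \left(75 + \frac{62}{26}\right)^{2} = -24172 - \left(75 + 62 \cdot \frac{1}{26}\right)^{2} = -24172 - \left(75 + \frac{31}{13}\right)^{2} = -24172 - \left(\frac{1006}{13}\right)^{2} = -24172 - \frac{1012036}{169} = - \frac{5097104}{169}$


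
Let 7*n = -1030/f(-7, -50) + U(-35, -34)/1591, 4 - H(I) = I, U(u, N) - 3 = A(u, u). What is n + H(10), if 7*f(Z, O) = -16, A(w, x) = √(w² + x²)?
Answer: 5201003/89096 + 5*√2/1591 ≈ 58.380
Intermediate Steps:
U(u, N) = 3 + √2*√(u²) (U(u, N) = 3 + √(u² + u²) = 3 + √(2*u²) = 3 + √2*√(u²))
f(Z, O) = -16/7 (f(Z, O) = (⅐)*(-16) = -16/7)
H(I) = 4 - I
n = 5735579/89096 + 5*√2/1591 (n = (-1030/(-16/7) + (3 + √2*√((-35)²))/1591)/7 = (-1030*(-7/16) + (3 + √2*√1225)*(1/1591))/7 = (3605/8 + (3 + √2*35)*(1/1591))/7 = (3605/8 + (3 + 35*√2)*(1/1591))/7 = (3605/8 + (3/1591 + 35*√2/1591))/7 = (5735579/12728 + 35*√2/1591)/7 = 5735579/89096 + 5*√2/1591 ≈ 64.380)
n + H(10) = (5735579/89096 + 5*√2/1591) + (4 - 1*10) = (5735579/89096 + 5*√2/1591) + (4 - 10) = (5735579/89096 + 5*√2/1591) - 6 = 5201003/89096 + 5*√2/1591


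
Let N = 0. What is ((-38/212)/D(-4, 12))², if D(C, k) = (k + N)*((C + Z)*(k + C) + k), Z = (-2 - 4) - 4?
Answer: 361/16179840000 ≈ 2.2312e-8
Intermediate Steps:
Z = -10 (Z = -6 - 4 = -10)
D(C, k) = k*(k + (-10 + C)*(C + k)) (D(C, k) = (k + 0)*((C - 10)*(k + C) + k) = k*((-10 + C)*(C + k) + k) = k*(k + (-10 + C)*(C + k)))
((-38/212)/D(-4, 12))² = ((-38/212)/((12*((-4)² - 10*(-4) - 9*12 - 4*12))))² = ((-38*1/212)/((12*(16 + 40 - 108 - 48))))² = (-19/(106*(12*(-100))))² = (-19/106/(-1200))² = (-19/106*(-1/1200))² = (19/127200)² = 361/16179840000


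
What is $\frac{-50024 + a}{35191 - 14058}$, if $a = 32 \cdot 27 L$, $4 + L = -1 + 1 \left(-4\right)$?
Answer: $- \frac{57800}{21133} \approx -2.7351$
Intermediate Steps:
$L = -9$ ($L = -4 + \left(-1 + 1 \left(-4\right)\right) = -4 - 5 = -9$)
$a = -7776$ ($a = 32 \cdot 27 \left(-9\right) = 864 \left(-9\right) = -7776$)
$\frac{-50024 + a}{35191 - 14058} = \frac{-50024 - 7776}{35191 - 14058} = - \frac{57800}{21133}$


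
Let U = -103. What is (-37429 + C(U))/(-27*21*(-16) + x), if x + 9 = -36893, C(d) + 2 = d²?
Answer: 13411/13915 ≈ 0.96378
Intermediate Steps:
C(d) = -2 + d²
x = -36902 (x = -9 - 36893 = -36902)
(-37429 + C(U))/(-27*21*(-16) + x) = (-37429 + (-2 + (-103)²))/(-27*21*(-16) - 36902) = (-37429 + (-2 + 10609))/(-567*(-16) - 36902) = (-37429 + 10607)/(9072 - 36902) = -26822/(-27830) = -26822*(-1/27830) = 13411/13915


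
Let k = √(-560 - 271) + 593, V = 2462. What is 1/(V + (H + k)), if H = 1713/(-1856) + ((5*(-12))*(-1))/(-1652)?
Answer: 1794447974027968/5480805463262013865 - 587565174784*I*√831/5480805463262013865 ≈ 0.00032741 - 3.0904e-6*I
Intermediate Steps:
k = 593 + I*√831 (k = √(-831) + 593 = I*√831 + 593 = 593 + I*√831 ≈ 593.0 + 28.827*I)
H = -735309/766528 (H = 1713*(-1/1856) - 60*(-1)*(-1/1652) = -1713/1856 + 60*(-1/1652) = -1713/1856 - 15/413 = -735309/766528 ≈ -0.95927)
1/(V + (H + k)) = 1/(2462 + (-735309/766528 + (593 + I*√831))) = 1/(2462 + (453815795/766528 + I*√831)) = 1/(2341007731/766528 + I*√831)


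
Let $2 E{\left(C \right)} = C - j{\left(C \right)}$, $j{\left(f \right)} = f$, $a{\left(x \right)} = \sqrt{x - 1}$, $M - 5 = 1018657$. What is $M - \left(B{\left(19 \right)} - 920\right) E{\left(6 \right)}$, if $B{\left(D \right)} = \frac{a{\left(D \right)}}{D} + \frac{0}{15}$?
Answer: $1018662$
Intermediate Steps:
$M = 1018662$ ($M = 5 + 1018657 = 1018662$)
$a{\left(x \right)} = \sqrt{-1 + x}$
$B{\left(D \right)} = \frac{\sqrt{-1 + D}}{D}$ ($B{\left(D \right)} = \frac{\sqrt{-1 + D}}{D} + \frac{0}{15} = \frac{\sqrt{-1 + D}}{D} + 0 \cdot \frac{1}{15} = \frac{\sqrt{-1 + D}}{D} + 0 = \frac{\sqrt{-1 + D}}{D}$)
$E{\left(C \right)} = 0$ ($E{\left(C \right)} = \frac{C - C}{2} = \frac{1}{2} \cdot 0 = 0$)
$M - \left(B{\left(19 \right)} - 920\right) E{\left(6 \right)} = 1018662 - \left(\frac{\sqrt{-1 + 19}}{19} - 920\right) 0 = 1018662 - \left(\frac{\sqrt{18}}{19} - 920\right) 0 = 1018662 - \left(\frac{3 \sqrt{2}}{19} - 920\right) 0 = 1018662 - \left(-920 + \frac{3 \sqrt{2}}{19}\right) 0 = 1018662 - 0 = 1018662 + 0 = 1018662$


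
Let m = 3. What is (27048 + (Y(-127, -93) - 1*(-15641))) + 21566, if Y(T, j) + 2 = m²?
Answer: 64262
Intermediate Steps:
Y(T, j) = 7 (Y(T, j) = -2 + 3² = -2 + 9 = 7)
(27048 + (Y(-127, -93) - 1*(-15641))) + 21566 = (27048 + (7 - 1*(-15641))) + 21566 = (27048 + (7 + 15641)) + 21566 = (27048 + 15648) + 21566 = 42696 + 21566 = 64262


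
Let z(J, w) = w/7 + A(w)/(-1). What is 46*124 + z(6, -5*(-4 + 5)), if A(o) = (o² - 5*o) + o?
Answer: 39608/7 ≈ 5658.3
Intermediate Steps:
A(o) = o² - 4*o
z(J, w) = w/7 - w*(-4 + w) (z(J, w) = w/7 + (w*(-4 + w))/(-1) = w*(⅐) + (w*(-4 + w))*(-1) = w/7 - w*(-4 + w))
46*124 + z(6, -5*(-4 + 5)) = 46*124 + (-5*(-4 + 5))*(29 - (-35)*(-4 + 5))/7 = 5704 + (-5*1)*(29 - (-35))/7 = 5704 + (⅐)*(-5)*(29 - 7*(-5)) = 5704 + (⅐)*(-5)*(29 + 35) = 5704 + (⅐)*(-5)*64 = 5704 - 320/7 = 39608/7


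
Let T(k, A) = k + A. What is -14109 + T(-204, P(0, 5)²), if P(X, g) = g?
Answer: -14288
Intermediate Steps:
T(k, A) = A + k
-14109 + T(-204, P(0, 5)²) = -14109 + (5² - 204) = -14109 + (25 - 204) = -14109 - 179 = -14288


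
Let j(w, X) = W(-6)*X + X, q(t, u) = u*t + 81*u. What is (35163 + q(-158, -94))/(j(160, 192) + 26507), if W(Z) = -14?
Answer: 42401/24011 ≈ 1.7659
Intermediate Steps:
q(t, u) = 81*u + t*u (q(t, u) = t*u + 81*u = 81*u + t*u)
j(w, X) = -13*X (j(w, X) = -14*X + X = -13*X)
(35163 + q(-158, -94))/(j(160, 192) + 26507) = (35163 - 94*(81 - 158))/(-13*192 + 26507) = (35163 - 94*(-77))/(-2496 + 26507) = (35163 + 7238)/24011 = 42401*(1/24011) = 42401/24011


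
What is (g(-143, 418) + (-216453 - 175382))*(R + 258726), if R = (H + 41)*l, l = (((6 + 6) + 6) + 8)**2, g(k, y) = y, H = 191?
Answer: -162656465686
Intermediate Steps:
l = 676 (l = ((12 + 6) + 8)**2 = (18 + 8)**2 = 26**2 = 676)
R = 156832 (R = (191 + 41)*676 = 232*676 = 156832)
(g(-143, 418) + (-216453 - 175382))*(R + 258726) = (418 + (-216453 - 175382))*(156832 + 258726) = (418 - 391835)*415558 = -391417*415558 = -162656465686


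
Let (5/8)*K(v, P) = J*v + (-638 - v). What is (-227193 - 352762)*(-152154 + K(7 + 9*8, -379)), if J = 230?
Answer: 72047345686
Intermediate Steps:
K(v, P) = -5104/5 + 1832*v/5 (K(v, P) = 8*(230*v + (-638 - v))/5 = 8*(-638 + 229*v)/5 = -5104/5 + 1832*v/5)
(-227193 - 352762)*(-152154 + K(7 + 9*8, -379)) = (-227193 - 352762)*(-152154 + (-5104/5 + 1832*(7 + 9*8)/5)) = -579955*(-152154 + (-5104/5 + 1832*(7 + 72)/5)) = -579955*(-152154 + (-5104/5 + (1832/5)*79)) = -579955*(-152154 + (-5104/5 + 144728/5)) = -579955*(-152154 + 139624/5) = -579955*(-621146/5) = 72047345686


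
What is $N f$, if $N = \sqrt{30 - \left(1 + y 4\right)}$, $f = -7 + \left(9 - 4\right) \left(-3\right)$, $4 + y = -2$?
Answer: $- 22 \sqrt{53} \approx -160.16$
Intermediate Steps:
$y = -6$ ($y = -4 - 2 = -6$)
$f = -22$ ($f = -7 + \left(9 - 4\right) \left(-3\right) = -7 + 5 \left(-3\right) = -7 - 15 = -22$)
$N = \sqrt{53}$ ($N = \sqrt{30 - \left(1 - 24\right)} = \sqrt{30 - -23} = \sqrt{30 + 23} = \sqrt{53} \approx 7.2801$)
$N f = \sqrt{53} \left(-22\right) = - 22 \sqrt{53}$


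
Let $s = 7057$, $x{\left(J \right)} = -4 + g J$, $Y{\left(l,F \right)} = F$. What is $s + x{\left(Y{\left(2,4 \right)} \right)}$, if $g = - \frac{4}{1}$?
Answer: $7037$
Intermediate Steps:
$g = -4$ ($g = \left(-4\right) 1 = -4$)
$x{\left(J \right)} = -4 - 4 J$
$s + x{\left(Y{\left(2,4 \right)} \right)} = 7057 - 20 = 7037$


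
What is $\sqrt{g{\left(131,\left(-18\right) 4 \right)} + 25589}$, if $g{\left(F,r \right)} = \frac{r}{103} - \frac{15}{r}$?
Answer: $\frac{\sqrt{39091463310}}{1236} \approx 159.96$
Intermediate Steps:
$g{\left(F,r \right)} = - \frac{15}{r} + \frac{r}{103}$ ($g{\left(F,r \right)} = r \frac{1}{103} - \frac{15}{r} = \frac{r}{103} - \frac{15}{r} = - \frac{15}{r} + \frac{r}{103}$)
$\sqrt{g{\left(131,\left(-18\right) 4 \right)} + 25589} = \sqrt{\left(- \frac{15}{\left(-18\right) 4} + \frac{\left(-18\right) 4}{103}\right) + 25589} = \sqrt{\left(- \frac{15}{-72} + \frac{1}{103} \left(-72\right)\right) + 25589} = \sqrt{\left(\left(-15\right) \left(- \frac{1}{72}\right) - \frac{72}{103}\right) + 25589} = \sqrt{\left(\frac{5}{24} - \frac{72}{103}\right) + 25589} = \sqrt{- \frac{1213}{2472} + 25589} = \sqrt{\frac{63254795}{2472}} = \frac{\sqrt{39091463310}}{1236}$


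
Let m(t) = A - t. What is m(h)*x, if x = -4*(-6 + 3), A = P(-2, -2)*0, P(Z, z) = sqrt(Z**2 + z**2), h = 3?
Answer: -36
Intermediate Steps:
A = 0 (A = sqrt((-2)**2 + (-2)**2)*0 = sqrt(4 + 4)*0 = sqrt(8)*0 = (2*sqrt(2))*0 = 0)
m(t) = -t (m(t) = 0 - t = -t)
x = 12 (x = -4*(-3) = 12)
m(h)*x = -1*3*12 = -3*12 = -36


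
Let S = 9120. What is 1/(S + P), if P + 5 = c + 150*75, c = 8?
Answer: 1/20373 ≈ 4.9085e-5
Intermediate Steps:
P = 11253 (P = -5 + (8 + 150*75) = -5 + (8 + 11250) = -5 + 11258 = 11253)
1/(S + P) = 1/(9120 + 11253) = 1/20373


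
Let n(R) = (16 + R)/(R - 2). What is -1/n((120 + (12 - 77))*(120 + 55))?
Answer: -9623/9641 ≈ -0.99813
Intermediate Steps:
n(R) = (16 + R)/(-2 + R)
-1/n((120 + (12 - 77))*(120 + 55)) = -1/((16 + (120 + (12 - 77))*(120 + 55))/(-2 + (120 + (12 - 77))*(120 + 55))) = -1/((16 + (120 - 65)*175)/(-2 + (120 - 65)*175)) = -1/((16 + 55*175)/(-2 + 55*175)) = -1/((16 + 9625)/(-2 + 9625)) = -1/(9641/9623) = -1/((1/9623)*9641) = -1/9641/9623 = -1*9623/9641 = -9623/9641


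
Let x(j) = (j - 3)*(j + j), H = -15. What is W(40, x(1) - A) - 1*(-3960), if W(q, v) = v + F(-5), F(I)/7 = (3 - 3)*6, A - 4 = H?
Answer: 3967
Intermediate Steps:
A = -11 (A = 4 - 15 = -11)
F(I) = 0 (F(I) = 7*((3 - 3)*6) = 7*(0*6) = 7*0 = 0)
x(j) = 2*j*(-3 + j) (x(j) = (-3 + j)*(2*j) = 2*j*(-3 + j))
W(q, v) = v (W(q, v) = v + 0 = v)
W(40, x(1) - A) - 1*(-3960) = (2*1*(-3 + 1) - 1*(-11)) - 1*(-3960) = (2*1*(-2) + 11) + 3960 = (-4 + 11) + 3960 = 7 + 3960 = 3967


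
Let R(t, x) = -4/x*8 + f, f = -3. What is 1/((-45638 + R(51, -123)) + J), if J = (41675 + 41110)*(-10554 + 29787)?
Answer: 123/195835466504 ≈ 6.2808e-10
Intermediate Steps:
R(t, x) = -3 - 32/x (R(t, x) = -4/x*8 - 3 = -32/x - 3 = -3 - 32/x)
J = 1592203905 (J = 82785*19233 = 1592203905)
1/((-45638 + R(51, -123)) + J) = 1/((-45638 + (-3 - 32/(-123))) + 1592203905) = 1/((-45638 + (-3 - 32*(-1/123))) + 1592203905) = 1/((-45638 + (-3 + 32/123)) + 1592203905) = 1/((-45638 - 337/123) + 1592203905) = 1/(-5613811/123 + 1592203905) = 1/(195835466504/123) = 123/195835466504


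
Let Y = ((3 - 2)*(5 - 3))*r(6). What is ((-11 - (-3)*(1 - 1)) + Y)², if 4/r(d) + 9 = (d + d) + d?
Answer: 8281/81 ≈ 102.23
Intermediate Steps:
r(d) = 4/(-9 + 3*d) (r(d) = 4/(-9 + ((d + d) + d)) = 4/(-9 + (2*d + d)) = 4/(-9 + 3*d))
Y = 8/9 (Y = ((3 - 2)*(5 - 3))*(4/(3*(-3 + 6))) = (1*2)*((4/3)/3) = 2*((4/3)*(⅓)) = 2*(4/9) = 8/9 ≈ 0.88889)
((-11 - (-3)*(1 - 1)) + Y)² = ((-11 - (-3)*(1 - 1)) + 8/9)² = ((-11 - (-3)*0) + 8/9)² = ((-11 - 1*0) + 8/9)² = ((-11 + 0) + 8/9)² = (-11 + 8/9)² = (-91/9)² = 8281/81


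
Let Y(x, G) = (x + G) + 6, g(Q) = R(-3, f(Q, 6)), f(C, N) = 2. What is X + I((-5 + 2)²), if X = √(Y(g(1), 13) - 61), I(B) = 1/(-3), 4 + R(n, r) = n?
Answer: -⅓ + 7*I ≈ -0.33333 + 7.0*I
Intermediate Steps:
R(n, r) = -4 + n
g(Q) = -7 (g(Q) = -4 - 3 = -7)
I(B) = -⅓
Y(x, G) = 6 + G + x (Y(x, G) = (G + x) + 6 = 6 + G + x)
X = 7*I (X = √((6 + 13 - 7) - 61) = √(12 - 61) = √(-49) = 7*I ≈ 7.0*I)
X + I((-5 + 2)²) = 7*I - ⅓ = -⅓ + 7*I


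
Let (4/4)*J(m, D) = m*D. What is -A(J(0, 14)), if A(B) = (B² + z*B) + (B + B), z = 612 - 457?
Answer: 0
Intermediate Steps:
J(m, D) = D*m (J(m, D) = m*D = D*m)
z = 155
A(B) = B² + 157*B (A(B) = (B² + 155*B) + (B + B) = (B² + 155*B) + 2*B = B² + 157*B)
-A(J(0, 14)) = -14*0*(157 + 14*0) = -0*(157 + 0) = -0*157 = -1*0 = 0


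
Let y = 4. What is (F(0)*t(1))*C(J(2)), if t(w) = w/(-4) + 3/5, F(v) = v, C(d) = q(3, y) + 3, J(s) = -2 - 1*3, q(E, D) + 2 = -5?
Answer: 0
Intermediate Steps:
q(E, D) = -7 (q(E, D) = -2 - 5 = -7)
J(s) = -5 (J(s) = -2 - 3 = -5)
C(d) = -4 (C(d) = -7 + 3 = -4)
t(w) = ⅗ - w/4 (t(w) = w*(-¼) + 3*(⅕) = -w/4 + ⅗ = ⅗ - w/4)
(F(0)*t(1))*C(J(2)) = (0*(⅗ - ¼*1))*(-4) = (0*(⅗ - ¼))*(-4) = (0*(7/20))*(-4) = 0*(-4) = 0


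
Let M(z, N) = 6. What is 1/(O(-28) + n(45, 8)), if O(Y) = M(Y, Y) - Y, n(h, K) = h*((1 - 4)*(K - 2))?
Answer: -1/776 ≈ -0.0012887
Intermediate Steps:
n(h, K) = h*(6 - 3*K) (n(h, K) = h*(-3*(-2 + K)) = h*(6 - 3*K))
O(Y) = 6 - Y
1/(O(-28) + n(45, 8)) = 1/((6 - 1*(-28)) + 3*45*(2 - 1*8)) = 1/((6 + 28) + 3*45*(2 - 8)) = 1/(34 + 3*45*(-6)) = 1/(34 - 810) = 1/(-776) = -1/776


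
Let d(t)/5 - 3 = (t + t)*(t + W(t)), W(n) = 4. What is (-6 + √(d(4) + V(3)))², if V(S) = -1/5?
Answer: 1854/5 - 36*√930/5 ≈ 151.23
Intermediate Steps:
V(S) = -⅕ (V(S) = -1*⅕ = -⅕)
d(t) = 15 + 10*t*(4 + t) (d(t) = 15 + 5*((t + t)*(t + 4)) = 15 + 5*((2*t)*(4 + t)) = 15 + 5*(2*t*(4 + t)) = 15 + 10*t*(4 + t))
(-6 + √(d(4) + V(3)))² = (-6 + √((15 + 10*4² + 40*4) - ⅕))² = (-6 + √((15 + 10*16 + 160) - ⅕))² = (-6 + √((15 + 160 + 160) - ⅕))² = (-6 + √(335 - ⅕))² = (-6 + √(1674/5))² = (-6 + 3*√930/5)²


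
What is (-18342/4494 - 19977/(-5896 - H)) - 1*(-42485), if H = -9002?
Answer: 98812391275/2326394 ≈ 42475.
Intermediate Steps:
(-18342/4494 - 19977/(-5896 - H)) - 1*(-42485) = (-18342/4494 - 19977/(-5896 - 1*(-9002))) - 1*(-42485) = (-18342*1/4494 - 19977/(-5896 + 9002)) + 42485 = (-3057/749 - 19977/3106) + 42485 = -24457815/2326394 + 42485 = 98812391275/2326394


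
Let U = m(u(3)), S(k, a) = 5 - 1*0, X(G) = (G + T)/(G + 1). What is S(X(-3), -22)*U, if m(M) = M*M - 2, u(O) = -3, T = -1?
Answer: 35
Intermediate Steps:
X(G) = (-1 + G)/(1 + G) (X(G) = (G - 1)/(G + 1) = (-1 + G)/(1 + G))
S(k, a) = 5 (S(k, a) = 5 + 0 = 5)
m(M) = -2 + M**2 (m(M) = M**2 - 2 = -2 + M**2)
U = 7 (U = -2 + (-3)**2 = -2 + 9 = 7)
S(X(-3), -22)*U = 5*7 = 35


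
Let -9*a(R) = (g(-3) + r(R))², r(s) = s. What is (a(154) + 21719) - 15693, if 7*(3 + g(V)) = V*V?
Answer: 1521110/441 ≈ 3449.2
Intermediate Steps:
g(V) = -3 + V²/7 (g(V) = -3 + (V*V)/7 = -3 + V²/7)
a(R) = -(-12/7 + R)²/9 (a(R) = -((-3 + (⅐)*(-3)²) + R)²/9 = -((-3 + (⅐)*9) + R)²/9 = -((-3 + 9/7) + R)²/9 = -(-12/7 + R)²/9)
(a(154) + 21719) - 15693 = (-(-12 + 7*154)²/441 + 21719) - 15693 = (-(-12 + 1078)²/441 + 21719) - 15693 = (-1/441*1066² + 21719) - 15693 = (-1/441*1136356 + 21719) - 15693 = (-1136356/441 + 21719) - 15693 = 8441723/441 - 15693 = 1521110/441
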